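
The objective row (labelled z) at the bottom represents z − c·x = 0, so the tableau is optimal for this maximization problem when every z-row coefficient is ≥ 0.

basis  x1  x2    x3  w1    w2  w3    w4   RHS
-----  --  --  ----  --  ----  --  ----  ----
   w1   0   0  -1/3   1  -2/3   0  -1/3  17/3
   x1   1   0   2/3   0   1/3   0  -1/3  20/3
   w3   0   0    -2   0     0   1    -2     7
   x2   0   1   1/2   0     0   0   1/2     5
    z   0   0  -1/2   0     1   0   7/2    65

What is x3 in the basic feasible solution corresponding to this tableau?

0

x3 is not in the basis, so in the current basic feasible solution x3 = 0.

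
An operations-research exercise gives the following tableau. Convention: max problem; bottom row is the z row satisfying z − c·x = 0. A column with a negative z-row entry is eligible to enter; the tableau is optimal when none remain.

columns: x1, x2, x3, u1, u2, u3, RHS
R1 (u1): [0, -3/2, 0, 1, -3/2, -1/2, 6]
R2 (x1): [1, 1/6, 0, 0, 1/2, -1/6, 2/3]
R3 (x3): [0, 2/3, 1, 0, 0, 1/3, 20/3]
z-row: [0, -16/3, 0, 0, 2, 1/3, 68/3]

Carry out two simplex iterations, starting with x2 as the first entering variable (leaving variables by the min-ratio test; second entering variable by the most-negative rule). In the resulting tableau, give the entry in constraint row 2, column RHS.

8

Ratio test on column x2 — row 1: entry -3/2 ≤ 0; row 2: (2/3)/(1/6) = 4; row 3: (20/3)/(2/3) = 10. Minimum is 4 at row 2 (x1 leaves); pivot element 1/6.
Divide row 2 by 1/6; eliminate column x2 from the other rows.
Second iteration: most negative z-row entry is -5 in column u3, so u3 enters.
Ratio test on column u3 — row 1: entry -2 ≤ 0; row 2: entry -1 ≤ 0; row 3: 4/1 = 4. Minimum is 4 at row 3 (x3 leaves); pivot element 1.
Divide row 3 by 1; eliminate column u3 from the other rows.
After both pivots, the entry at constraint row 2, column RHS is 8.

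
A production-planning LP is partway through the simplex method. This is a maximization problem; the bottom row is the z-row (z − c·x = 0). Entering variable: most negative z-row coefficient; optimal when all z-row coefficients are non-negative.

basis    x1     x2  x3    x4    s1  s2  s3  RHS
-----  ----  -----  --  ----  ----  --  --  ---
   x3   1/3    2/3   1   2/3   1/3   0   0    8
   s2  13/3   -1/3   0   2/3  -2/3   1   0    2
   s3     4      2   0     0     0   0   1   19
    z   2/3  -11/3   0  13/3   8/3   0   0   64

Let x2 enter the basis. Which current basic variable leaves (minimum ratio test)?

s3

Column x2 entries and ratios — x3: 8/(2/3) = 12; s2: -1/3 ≤ 0, skip; s3: 19/2 = 19/2.
Smallest ratio is 19/2 in the row of s3, so s3 leaves.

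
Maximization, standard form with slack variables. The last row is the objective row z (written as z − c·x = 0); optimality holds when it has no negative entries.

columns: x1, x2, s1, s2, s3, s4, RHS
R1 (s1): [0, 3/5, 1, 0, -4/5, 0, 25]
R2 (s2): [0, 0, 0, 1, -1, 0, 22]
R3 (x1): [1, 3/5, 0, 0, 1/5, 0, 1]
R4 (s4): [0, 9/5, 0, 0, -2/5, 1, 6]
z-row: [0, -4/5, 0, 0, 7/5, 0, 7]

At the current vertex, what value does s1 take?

25

s1 is basic (row 1); its value is the RHS of that row, 25.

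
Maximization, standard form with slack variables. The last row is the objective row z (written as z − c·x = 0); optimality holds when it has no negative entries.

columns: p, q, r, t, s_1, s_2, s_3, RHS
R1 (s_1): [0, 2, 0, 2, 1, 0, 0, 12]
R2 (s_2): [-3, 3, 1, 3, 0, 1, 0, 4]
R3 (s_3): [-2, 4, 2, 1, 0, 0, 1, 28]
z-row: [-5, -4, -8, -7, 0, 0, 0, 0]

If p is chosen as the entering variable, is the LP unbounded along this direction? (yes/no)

yes

Every constraint-row entry in column p is ≤ 0, so increasing p is unbounded.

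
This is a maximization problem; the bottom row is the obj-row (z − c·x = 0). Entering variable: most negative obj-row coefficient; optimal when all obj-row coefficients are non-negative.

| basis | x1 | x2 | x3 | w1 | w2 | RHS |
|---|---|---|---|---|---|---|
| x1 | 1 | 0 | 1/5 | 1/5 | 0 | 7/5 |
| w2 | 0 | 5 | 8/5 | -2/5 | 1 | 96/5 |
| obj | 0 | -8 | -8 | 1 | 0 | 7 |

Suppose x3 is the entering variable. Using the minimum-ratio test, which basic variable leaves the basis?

x1

Column x3 entries and ratios — x1: (7/5)/(1/5) = 7; w2: (96/5)/(8/5) = 12.
Smallest ratio is 7 in the row of x1, so x1 leaves.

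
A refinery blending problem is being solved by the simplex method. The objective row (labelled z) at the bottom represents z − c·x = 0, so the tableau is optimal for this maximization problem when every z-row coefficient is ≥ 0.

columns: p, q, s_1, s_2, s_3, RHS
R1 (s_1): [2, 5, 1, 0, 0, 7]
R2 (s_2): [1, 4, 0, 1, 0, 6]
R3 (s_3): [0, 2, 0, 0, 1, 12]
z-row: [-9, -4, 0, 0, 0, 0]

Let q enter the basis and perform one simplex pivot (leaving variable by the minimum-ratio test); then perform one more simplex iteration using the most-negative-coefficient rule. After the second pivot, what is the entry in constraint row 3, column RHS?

Ratio test on column q — row 1: 7/5 = 7/5; row 2: 6/4 = 3/2; row 3: 12/2 = 6. Minimum is 7/5 at row 1 (s_1 leaves); pivot element 5.
Divide row 1 by 5; eliminate column q from the other rows.
Second iteration: most negative z-row entry is -37/5 in column p, so p enters.
Ratio test on column p — row 1: (7/5)/(2/5) = 7/2; row 2: entry -3/5 ≤ 0; row 3: entry -4/5 ≤ 0. Minimum is 7/2 at row 1 (q leaves); pivot element 2/5.
Divide row 1 by 2/5; eliminate column p from the other rows.
After both pivots, the entry at constraint row 3, column RHS is 12.

12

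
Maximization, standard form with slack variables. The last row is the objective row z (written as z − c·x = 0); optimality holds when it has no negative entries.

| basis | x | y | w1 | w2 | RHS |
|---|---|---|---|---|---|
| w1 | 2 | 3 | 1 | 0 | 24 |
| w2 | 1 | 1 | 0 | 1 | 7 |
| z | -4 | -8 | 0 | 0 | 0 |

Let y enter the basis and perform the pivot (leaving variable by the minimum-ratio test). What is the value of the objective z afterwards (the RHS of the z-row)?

Ratio test on column y — row 1: 24/3 = 8; row 2: 7/1 = 7. Minimum is 7 at row 2 (w2 leaves); pivot element 1.
Pivot on row 2; the z-row RHS becomes 0 − (-8)·7 = 56.

56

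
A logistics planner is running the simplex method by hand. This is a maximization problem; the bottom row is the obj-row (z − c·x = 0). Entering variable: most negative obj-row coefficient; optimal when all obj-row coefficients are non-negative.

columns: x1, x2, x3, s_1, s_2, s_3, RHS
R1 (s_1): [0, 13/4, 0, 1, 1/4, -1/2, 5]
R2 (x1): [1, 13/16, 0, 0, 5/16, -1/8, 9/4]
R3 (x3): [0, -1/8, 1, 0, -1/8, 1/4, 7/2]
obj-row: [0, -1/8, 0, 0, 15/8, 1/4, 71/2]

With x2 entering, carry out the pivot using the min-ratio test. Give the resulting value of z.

464/13

Ratio test on column x2 — row 1: 5/(13/4) = 20/13; row 2: (9/4)/(13/16) = 36/13; row 3: entry -1/8 ≤ 0. Minimum is 20/13 at row 1 (s_1 leaves); pivot element 13/4.
Pivot on row 1; the obj-row RHS becomes 71/2 − (-1/8)·(20/13) = 464/13.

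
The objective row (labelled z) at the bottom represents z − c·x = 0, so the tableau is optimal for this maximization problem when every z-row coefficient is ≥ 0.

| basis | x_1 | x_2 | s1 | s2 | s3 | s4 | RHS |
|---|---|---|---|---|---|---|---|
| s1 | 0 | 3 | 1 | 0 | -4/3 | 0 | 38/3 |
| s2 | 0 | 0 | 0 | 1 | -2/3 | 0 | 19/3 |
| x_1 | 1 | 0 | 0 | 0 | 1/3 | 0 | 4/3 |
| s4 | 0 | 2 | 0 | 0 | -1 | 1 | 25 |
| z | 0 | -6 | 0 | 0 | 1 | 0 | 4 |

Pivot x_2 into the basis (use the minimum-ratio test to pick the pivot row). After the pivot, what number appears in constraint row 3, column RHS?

Ratio test on column x_2 — row 1: (38/3)/3 = 38/9; row 2: entry 0 ≤ 0; row 3: entry 0 ≤ 0; row 4: 25/2 = 25/2. Minimum is 38/9 at row 1 (s1 leaves); pivot element 3.
Divide row 1 by 3; eliminate column x_2 from the other rows.
Row 3 update in column RHS: 4/3 − 0·(38/9) = 4/3.

4/3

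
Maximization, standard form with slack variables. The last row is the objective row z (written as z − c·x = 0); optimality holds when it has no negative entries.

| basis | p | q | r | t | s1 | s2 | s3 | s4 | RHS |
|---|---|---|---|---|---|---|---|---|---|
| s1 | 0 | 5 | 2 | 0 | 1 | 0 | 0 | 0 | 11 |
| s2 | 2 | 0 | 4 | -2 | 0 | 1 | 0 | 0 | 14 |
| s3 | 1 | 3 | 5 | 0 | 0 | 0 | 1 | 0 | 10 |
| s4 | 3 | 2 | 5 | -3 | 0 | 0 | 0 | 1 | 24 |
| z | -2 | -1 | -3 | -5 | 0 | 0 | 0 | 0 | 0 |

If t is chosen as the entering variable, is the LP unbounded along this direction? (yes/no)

yes

Every constraint-row entry in column t is ≤ 0, so increasing t is unbounded.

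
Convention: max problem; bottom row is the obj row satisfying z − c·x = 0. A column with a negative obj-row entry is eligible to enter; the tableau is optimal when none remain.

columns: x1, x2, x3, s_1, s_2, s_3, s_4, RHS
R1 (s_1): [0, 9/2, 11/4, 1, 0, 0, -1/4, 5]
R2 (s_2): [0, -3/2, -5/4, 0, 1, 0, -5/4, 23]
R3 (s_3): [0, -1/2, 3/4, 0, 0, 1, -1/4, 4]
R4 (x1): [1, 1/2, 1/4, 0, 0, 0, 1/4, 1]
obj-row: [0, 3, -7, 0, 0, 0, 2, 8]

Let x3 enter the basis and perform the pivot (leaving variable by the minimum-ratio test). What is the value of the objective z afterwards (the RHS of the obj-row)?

228/11

Ratio test on column x3 — row 1: 5/(11/4) = 20/11; row 2: entry -5/4 ≤ 0; row 3: 4/(3/4) = 16/3; row 4: 1/(1/4) = 4. Minimum is 20/11 at row 1 (s_1 leaves); pivot element 11/4.
Pivot on row 1; the obj-row RHS becomes 8 − (-7)·(20/11) = 228/11.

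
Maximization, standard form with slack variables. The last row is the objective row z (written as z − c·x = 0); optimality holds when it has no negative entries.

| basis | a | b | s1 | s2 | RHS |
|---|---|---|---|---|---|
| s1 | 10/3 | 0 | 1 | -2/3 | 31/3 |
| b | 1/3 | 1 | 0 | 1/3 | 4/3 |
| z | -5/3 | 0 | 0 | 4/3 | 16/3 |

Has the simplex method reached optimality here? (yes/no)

The z-row has a negative entry -5/3 in column a, so it is not optimal.

no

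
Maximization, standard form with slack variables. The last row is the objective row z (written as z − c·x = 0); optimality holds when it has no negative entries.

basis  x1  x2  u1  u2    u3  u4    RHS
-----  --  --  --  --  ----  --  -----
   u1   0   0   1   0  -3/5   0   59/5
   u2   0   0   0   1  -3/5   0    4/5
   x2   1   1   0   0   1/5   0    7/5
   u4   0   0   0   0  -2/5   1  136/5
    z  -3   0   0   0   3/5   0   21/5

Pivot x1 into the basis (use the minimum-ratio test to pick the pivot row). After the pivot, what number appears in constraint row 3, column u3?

Ratio test on column x1 — row 1: entry 0 ≤ 0; row 2: entry 0 ≤ 0; row 3: (7/5)/1 = 7/5; row 4: entry 0 ≤ 0. Minimum is 7/5 at row 3 (x2 leaves); pivot element 1.
Divide row 3 by 1; eliminate column x1 from the other rows.
In the new row 3, the u3 entry is the old entry divided by the pivot: (1/5)/1 = 1/5.

1/5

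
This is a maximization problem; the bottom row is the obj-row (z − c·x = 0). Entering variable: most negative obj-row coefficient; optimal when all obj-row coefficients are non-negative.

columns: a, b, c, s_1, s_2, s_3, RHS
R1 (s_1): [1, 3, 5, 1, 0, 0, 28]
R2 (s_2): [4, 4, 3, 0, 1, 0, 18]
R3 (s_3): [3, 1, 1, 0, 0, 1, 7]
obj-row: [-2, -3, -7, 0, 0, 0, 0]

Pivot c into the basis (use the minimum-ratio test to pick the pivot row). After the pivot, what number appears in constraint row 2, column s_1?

-3/5

Ratio test on column c — row 1: 28/5 = 28/5; row 2: 18/3 = 6; row 3: 7/1 = 7. Minimum is 28/5 at row 1 (s_1 leaves); pivot element 5.
Divide row 1 by 5; eliminate column c from the other rows.
Row 2 update in column s_1: 0 − 3·(1/5) = -3/5.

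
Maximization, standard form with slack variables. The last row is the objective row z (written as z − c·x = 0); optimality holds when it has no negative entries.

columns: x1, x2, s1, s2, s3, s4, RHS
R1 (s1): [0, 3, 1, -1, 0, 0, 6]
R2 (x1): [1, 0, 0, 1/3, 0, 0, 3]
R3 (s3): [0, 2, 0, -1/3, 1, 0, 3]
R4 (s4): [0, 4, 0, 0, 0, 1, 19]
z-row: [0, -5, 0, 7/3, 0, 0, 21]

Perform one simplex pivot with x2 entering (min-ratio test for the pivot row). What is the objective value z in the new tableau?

Ratio test on column x2 — row 1: 6/3 = 2; row 2: entry 0 ≤ 0; row 3: 3/2 = 3/2; row 4: 19/4 = 19/4. Minimum is 3/2 at row 3 (s3 leaves); pivot element 2.
Pivot on row 3; the z-row RHS becomes 21 − (-5)·(3/2) = 57/2.

57/2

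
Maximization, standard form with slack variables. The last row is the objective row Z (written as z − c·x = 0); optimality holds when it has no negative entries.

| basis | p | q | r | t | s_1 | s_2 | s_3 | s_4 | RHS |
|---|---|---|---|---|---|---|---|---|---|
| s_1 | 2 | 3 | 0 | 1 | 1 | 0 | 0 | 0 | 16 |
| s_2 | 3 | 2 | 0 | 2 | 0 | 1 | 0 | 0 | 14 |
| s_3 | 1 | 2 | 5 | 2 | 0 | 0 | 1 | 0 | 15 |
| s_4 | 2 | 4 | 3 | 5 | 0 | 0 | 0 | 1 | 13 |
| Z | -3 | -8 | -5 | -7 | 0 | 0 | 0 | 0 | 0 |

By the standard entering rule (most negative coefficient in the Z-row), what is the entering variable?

q

Negative Z-row entries: p: -3, q: -8, r: -5, t: -7.
The most negative is -8 in column q, so q enters.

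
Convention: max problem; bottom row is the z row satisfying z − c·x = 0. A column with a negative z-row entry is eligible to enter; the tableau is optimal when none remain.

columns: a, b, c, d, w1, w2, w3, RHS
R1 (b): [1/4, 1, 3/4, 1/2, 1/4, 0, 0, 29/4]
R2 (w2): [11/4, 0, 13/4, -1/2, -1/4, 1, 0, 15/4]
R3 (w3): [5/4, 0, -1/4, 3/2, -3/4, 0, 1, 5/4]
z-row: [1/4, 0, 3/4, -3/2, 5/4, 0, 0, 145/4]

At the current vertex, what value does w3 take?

w3 is basic (row 3); its value is the RHS of that row, 5/4.

5/4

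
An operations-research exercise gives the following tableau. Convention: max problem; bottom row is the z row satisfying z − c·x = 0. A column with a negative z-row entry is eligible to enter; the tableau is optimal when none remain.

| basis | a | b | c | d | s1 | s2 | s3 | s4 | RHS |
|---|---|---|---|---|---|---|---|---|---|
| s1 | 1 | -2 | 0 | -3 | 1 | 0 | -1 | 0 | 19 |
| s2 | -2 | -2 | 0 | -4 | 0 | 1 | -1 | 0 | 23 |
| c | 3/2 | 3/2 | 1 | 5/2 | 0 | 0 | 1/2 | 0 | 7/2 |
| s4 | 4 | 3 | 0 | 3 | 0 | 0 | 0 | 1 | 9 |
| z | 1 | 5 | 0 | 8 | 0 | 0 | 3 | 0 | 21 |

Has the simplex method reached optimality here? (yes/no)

Every z-row coefficient is ≥ 0, so the tableau is optimal.

yes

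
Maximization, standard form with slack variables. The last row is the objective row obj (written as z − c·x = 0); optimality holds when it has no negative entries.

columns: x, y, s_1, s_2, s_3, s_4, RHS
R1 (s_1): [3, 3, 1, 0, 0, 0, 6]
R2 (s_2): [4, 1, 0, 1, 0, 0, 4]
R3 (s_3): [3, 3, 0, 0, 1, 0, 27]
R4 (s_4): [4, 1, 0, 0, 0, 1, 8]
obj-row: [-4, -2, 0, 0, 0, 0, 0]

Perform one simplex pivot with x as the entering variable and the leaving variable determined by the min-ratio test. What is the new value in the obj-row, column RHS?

4

Ratio test on column x — row 1: 6/3 = 2; row 2: 4/4 = 1; row 3: 27/3 = 9; row 4: 8/4 = 2. Minimum is 1 at row 2 (s_2 leaves); pivot element 4.
Divide row 2 by 4; eliminate column x from the other rows.
obj-row update in column RHS: 0 − (-4)·1 = 4.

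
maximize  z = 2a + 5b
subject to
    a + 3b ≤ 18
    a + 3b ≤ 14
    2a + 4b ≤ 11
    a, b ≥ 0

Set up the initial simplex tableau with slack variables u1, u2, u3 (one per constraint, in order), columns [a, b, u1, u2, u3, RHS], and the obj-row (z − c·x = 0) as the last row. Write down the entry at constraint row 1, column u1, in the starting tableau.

1

Slack u1 belongs to constraint 1; its column is the unit vector e_1, so the entry in row 1 is 1.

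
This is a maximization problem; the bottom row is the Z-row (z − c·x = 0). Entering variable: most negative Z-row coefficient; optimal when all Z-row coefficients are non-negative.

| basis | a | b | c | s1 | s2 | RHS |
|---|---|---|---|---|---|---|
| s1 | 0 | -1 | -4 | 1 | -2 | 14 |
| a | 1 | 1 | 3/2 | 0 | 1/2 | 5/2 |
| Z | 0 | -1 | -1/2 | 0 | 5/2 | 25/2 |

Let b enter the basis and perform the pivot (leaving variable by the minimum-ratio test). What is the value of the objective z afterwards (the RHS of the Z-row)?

Ratio test on column b — row 1: entry -1 ≤ 0; row 2: (5/2)/1 = 5/2. Minimum is 5/2 at row 2 (a leaves); pivot element 1.
Pivot on row 2; the Z-row RHS becomes 25/2 − (-1)·(5/2) = 15.

15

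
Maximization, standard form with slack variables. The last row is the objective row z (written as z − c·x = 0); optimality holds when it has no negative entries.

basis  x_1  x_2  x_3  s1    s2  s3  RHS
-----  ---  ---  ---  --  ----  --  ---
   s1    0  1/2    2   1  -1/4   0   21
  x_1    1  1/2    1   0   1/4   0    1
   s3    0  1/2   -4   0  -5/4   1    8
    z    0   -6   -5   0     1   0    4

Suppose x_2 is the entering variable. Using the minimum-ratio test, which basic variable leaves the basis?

x_1

Column x_2 entries and ratios — s1: 21/(1/2) = 42; x_1: 1/(1/2) = 2; s3: 8/(1/2) = 16.
Smallest ratio is 2 in the row of x_1, so x_1 leaves.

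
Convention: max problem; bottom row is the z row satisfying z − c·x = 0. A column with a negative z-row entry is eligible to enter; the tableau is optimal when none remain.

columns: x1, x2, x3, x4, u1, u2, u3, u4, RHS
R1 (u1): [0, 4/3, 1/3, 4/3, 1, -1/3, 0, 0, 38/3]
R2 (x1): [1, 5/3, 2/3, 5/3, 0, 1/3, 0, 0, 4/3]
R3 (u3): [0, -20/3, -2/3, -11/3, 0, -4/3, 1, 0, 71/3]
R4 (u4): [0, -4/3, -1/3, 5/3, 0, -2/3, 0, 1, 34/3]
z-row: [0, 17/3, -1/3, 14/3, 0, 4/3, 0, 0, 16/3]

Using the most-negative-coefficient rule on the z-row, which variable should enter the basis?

x3

Negative z-row entries: x3: -1/3.
The most negative is -1/3 in column x3, so x3 enters.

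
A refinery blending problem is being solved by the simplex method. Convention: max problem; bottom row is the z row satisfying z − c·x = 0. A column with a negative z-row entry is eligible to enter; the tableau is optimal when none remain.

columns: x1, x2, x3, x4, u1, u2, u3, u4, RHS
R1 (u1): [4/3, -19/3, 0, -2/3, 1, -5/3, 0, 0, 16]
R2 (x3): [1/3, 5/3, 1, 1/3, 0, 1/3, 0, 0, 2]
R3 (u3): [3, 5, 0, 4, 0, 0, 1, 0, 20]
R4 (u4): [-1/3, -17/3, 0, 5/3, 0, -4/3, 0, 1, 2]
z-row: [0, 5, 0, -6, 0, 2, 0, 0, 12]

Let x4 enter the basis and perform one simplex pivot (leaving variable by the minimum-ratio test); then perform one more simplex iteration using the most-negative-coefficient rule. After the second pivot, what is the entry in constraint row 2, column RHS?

4/7

Ratio test on column x4 — row 1: entry -2/3 ≤ 0; row 2: 2/(1/3) = 6; row 3: 20/4 = 5; row 4: 2/(5/3) = 6/5. Minimum is 6/5 at row 4 (u4 leaves); pivot element 5/3.
Divide row 4 by 5/3; eliminate column x4 from the other rows.
Second iteration: most negative z-row entry is -77/5 in column x2, so x2 enters.
Ratio test on column x2 — row 1: entry -43/5 ≤ 0; row 2: (8/5)/(14/5) = 4/7; row 3: (76/5)/(93/5) = 76/93; row 4: entry -17/5 ≤ 0. Minimum is 4/7 at row 2 (x3 leaves); pivot element 14/5.
Divide row 2 by 14/5; eliminate column x2 from the other rows.
After both pivots, the entry at constraint row 2, column RHS is 4/7.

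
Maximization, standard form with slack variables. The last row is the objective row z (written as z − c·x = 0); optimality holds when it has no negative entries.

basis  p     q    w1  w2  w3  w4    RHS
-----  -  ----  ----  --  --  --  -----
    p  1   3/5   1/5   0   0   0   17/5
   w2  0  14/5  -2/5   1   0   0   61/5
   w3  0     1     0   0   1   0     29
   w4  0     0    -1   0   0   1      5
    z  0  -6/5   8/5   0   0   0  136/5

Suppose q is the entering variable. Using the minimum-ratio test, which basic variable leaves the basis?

Column q entries and ratios — p: (17/5)/(3/5) = 17/3; w2: (61/5)/(14/5) = 61/14; w3: 29/1 = 29; w4: 0 ≤ 0, skip.
Smallest ratio is 61/14 in the row of w2, so w2 leaves.

w2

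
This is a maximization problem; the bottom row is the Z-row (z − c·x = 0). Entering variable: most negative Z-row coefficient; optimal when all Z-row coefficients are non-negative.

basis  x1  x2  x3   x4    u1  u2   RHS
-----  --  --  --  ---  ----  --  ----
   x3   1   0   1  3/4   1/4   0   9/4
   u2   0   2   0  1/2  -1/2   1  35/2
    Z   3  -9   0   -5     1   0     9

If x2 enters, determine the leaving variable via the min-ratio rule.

u2

Column x2 entries and ratios — x3: 0 ≤ 0, skip; u2: (35/2)/2 = 35/4.
Smallest ratio is 35/4 in the row of u2, so u2 leaves.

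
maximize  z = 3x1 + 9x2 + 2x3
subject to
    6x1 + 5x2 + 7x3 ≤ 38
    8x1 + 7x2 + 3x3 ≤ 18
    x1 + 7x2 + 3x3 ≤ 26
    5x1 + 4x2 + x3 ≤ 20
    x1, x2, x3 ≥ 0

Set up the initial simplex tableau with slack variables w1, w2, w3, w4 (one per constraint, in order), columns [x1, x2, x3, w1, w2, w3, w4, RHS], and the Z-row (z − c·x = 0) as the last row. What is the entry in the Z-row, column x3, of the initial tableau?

-2

The Z-row carries the negated objective coefficients: the x3 entry is -2.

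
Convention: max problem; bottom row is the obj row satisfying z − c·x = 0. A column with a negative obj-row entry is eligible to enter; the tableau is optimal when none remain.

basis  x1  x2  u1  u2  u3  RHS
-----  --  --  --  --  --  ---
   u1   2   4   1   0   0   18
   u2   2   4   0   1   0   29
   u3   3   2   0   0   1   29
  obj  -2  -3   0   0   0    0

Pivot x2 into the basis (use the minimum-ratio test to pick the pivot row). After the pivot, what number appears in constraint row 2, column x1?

Ratio test on column x2 — row 1: 18/4 = 9/2; row 2: 29/4 = 29/4; row 3: 29/2 = 29/2. Minimum is 9/2 at row 1 (u1 leaves); pivot element 4.
Divide row 1 by 4; eliminate column x2 from the other rows.
Row 2 update in column x1: 2 − 4·(1/2) = 0.

0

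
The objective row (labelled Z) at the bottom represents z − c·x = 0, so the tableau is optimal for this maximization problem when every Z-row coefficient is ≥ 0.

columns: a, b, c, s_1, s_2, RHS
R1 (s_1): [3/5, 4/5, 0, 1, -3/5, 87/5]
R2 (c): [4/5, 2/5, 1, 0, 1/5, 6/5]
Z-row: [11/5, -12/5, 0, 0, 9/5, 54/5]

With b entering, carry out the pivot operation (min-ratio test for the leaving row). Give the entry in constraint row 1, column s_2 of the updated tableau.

Ratio test on column b — row 1: (87/5)/(4/5) = 87/4; row 2: (6/5)/(2/5) = 3. Minimum is 3 at row 2 (c leaves); pivot element 2/5.
Divide row 2 by 2/5; eliminate column b from the other rows.
Row 1 update in column s_2: -3/5 − (4/5)·(1/2) = -1.

-1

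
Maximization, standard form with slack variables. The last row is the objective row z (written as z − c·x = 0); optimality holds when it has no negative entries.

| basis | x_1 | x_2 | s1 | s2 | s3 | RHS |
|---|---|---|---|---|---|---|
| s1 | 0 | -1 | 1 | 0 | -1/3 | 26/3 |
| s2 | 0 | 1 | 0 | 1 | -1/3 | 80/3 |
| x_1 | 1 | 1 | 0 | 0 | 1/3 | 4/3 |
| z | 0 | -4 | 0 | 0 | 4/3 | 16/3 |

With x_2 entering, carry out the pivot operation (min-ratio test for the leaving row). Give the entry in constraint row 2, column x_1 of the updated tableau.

Ratio test on column x_2 — row 1: entry -1 ≤ 0; row 2: (80/3)/1 = 80/3; row 3: (4/3)/1 = 4/3. Minimum is 4/3 at row 3 (x_1 leaves); pivot element 1.
Divide row 3 by 1; eliminate column x_2 from the other rows.
Row 2 update in column x_1: 0 − 1·1 = -1.

-1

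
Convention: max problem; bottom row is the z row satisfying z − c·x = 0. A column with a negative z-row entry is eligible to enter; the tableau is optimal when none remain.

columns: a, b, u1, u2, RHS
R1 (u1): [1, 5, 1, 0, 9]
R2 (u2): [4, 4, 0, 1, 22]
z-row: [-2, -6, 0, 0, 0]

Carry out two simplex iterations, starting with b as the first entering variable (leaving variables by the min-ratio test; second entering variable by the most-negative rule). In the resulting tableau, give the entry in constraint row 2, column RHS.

Ratio test on column b — row 1: 9/5 = 9/5; row 2: 22/4 = 11/2. Minimum is 9/5 at row 1 (u1 leaves); pivot element 5.
Divide row 1 by 5; eliminate column b from the other rows.
Second iteration: most negative z-row entry is -4/5 in column a, so a enters.
Ratio test on column a — row 1: (9/5)/(1/5) = 9; row 2: (74/5)/(16/5) = 37/8. Minimum is 37/8 at row 2 (u2 leaves); pivot element 16/5.
Divide row 2 by 16/5; eliminate column a from the other rows.
After both pivots, the entry at constraint row 2, column RHS is 37/8.

37/8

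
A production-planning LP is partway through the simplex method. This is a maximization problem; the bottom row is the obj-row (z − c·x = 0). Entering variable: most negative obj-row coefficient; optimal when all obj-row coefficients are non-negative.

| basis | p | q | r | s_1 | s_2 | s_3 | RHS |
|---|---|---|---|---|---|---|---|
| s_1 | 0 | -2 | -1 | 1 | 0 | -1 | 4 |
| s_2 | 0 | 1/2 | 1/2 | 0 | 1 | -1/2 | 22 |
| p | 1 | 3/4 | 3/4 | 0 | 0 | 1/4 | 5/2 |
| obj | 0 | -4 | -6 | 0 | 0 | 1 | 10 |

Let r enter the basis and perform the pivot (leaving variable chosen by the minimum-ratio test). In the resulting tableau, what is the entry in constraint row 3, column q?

Ratio test on column r — row 1: entry -1 ≤ 0; row 2: 22/(1/2) = 44; row 3: (5/2)/(3/4) = 10/3. Minimum is 10/3 at row 3 (p leaves); pivot element 3/4.
Divide row 3 by 3/4; eliminate column r from the other rows.
In the new row 3, the q entry is the old entry divided by the pivot: (3/4)/(3/4) = 1.

1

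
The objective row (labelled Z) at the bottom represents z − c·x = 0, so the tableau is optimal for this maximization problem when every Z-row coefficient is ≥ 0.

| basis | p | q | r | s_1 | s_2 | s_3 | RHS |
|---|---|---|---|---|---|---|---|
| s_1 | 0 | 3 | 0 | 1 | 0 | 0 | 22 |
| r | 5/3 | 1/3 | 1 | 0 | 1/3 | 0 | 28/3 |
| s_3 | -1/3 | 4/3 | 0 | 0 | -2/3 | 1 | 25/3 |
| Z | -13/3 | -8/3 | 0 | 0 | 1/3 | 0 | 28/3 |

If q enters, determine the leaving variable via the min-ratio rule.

s_3

Column q entries and ratios — s_1: 22/3 = 22/3; r: (28/3)/(1/3) = 28; s_3: (25/3)/(4/3) = 25/4.
Smallest ratio is 25/4 in the row of s_3, so s_3 leaves.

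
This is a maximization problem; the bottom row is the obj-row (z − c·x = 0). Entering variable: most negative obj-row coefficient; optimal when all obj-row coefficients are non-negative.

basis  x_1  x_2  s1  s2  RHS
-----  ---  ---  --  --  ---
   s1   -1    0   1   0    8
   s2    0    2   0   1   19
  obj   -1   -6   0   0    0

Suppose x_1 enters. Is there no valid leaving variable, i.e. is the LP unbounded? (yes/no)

Every constraint-row entry in column x_1 is ≤ 0, so increasing x_1 is unbounded.

yes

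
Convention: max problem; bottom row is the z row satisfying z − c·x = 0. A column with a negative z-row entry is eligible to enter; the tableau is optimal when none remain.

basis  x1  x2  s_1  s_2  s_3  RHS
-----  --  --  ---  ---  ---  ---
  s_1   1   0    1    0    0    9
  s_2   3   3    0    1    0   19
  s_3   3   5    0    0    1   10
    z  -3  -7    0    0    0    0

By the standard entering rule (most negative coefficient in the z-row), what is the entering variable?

Negative z-row entries: x1: -3, x2: -7.
The most negative is -7 in column x2, so x2 enters.

x2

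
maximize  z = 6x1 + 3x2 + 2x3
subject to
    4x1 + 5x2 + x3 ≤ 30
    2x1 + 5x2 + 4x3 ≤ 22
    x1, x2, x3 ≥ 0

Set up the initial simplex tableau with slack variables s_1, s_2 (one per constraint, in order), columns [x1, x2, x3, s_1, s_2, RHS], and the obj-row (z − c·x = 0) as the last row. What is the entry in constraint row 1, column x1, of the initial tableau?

Constraint 1 has coefficient 4 on x1.

4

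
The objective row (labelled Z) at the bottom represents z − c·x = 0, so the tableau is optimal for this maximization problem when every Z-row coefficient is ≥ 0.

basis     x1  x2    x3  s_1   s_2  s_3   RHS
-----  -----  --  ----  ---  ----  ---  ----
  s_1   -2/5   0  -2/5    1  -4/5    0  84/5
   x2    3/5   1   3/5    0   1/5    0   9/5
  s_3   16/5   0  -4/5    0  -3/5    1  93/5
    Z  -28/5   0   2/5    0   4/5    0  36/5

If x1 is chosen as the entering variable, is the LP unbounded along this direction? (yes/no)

Column x1 has positive entries in row(s) 2, 3, so the ratio test bounds it — not unbounded.

no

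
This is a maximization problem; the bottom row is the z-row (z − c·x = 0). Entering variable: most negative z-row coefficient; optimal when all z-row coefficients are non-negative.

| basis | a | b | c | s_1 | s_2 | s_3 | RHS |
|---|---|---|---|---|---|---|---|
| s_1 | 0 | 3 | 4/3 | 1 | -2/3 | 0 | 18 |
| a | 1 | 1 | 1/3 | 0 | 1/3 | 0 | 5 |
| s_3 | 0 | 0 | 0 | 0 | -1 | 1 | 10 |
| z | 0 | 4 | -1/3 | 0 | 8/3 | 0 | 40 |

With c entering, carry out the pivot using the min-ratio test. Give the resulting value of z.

Ratio test on column c — row 1: 18/(4/3) = 27/2; row 2: 5/(1/3) = 15; row 3: entry 0 ≤ 0. Minimum is 27/2 at row 1 (s_1 leaves); pivot element 4/3.
Pivot on row 1; the z-row RHS becomes 40 − (-1/3)·(27/2) = 89/2.

89/2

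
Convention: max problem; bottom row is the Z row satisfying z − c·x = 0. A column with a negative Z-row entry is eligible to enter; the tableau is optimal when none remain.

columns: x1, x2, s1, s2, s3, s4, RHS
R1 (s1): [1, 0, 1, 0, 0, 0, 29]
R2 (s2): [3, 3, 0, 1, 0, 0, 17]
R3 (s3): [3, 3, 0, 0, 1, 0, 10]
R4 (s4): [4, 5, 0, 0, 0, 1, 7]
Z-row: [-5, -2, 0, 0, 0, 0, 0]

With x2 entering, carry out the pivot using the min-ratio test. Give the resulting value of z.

14/5

Ratio test on column x2 — row 1: entry 0 ≤ 0; row 2: 17/3 = 17/3; row 3: 10/3 = 10/3; row 4: 7/5 = 7/5. Minimum is 7/5 at row 4 (s4 leaves); pivot element 5.
Pivot on row 4; the Z-row RHS becomes 0 − (-2)·(7/5) = 14/5.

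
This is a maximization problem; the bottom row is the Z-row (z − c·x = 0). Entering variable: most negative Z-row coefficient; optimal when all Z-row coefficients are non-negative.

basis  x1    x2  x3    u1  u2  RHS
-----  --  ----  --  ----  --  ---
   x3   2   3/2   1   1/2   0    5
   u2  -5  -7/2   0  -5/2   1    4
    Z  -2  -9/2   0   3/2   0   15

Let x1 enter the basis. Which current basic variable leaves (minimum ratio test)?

Column x1 entries and ratios — x3: 5/2 = 5/2; u2: -5 ≤ 0, skip.
Smallest ratio is 5/2 in the row of x3, so x3 leaves.

x3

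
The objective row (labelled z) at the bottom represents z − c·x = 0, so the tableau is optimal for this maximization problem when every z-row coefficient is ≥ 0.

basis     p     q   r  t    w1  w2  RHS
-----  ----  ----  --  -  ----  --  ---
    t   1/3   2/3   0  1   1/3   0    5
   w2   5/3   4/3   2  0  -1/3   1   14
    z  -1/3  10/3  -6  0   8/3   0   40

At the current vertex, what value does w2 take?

14

w2 is basic (row 2); its value is the RHS of that row, 14.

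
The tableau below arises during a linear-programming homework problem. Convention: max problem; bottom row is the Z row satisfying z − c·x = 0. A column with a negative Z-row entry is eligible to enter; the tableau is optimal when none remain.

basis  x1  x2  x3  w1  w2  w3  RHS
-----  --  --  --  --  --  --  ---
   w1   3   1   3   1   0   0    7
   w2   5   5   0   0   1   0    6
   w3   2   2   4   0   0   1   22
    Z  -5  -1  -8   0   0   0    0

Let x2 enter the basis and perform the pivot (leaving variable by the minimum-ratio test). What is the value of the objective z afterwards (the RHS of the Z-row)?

Ratio test on column x2 — row 1: 7/1 = 7; row 2: 6/5 = 6/5; row 3: 22/2 = 11. Minimum is 6/5 at row 2 (w2 leaves); pivot element 5.
Pivot on row 2; the Z-row RHS becomes 0 − (-1)·(6/5) = 6/5.

6/5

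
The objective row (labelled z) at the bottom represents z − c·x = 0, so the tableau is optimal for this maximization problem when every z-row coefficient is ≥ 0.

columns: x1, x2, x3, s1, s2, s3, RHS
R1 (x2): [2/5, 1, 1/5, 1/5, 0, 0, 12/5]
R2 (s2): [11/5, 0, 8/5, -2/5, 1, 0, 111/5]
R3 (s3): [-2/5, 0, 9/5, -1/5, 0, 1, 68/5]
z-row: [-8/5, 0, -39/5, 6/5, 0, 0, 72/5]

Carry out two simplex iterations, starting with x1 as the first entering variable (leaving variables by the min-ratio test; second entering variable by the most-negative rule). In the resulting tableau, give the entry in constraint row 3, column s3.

Ratio test on column x1 — row 1: (12/5)/(2/5) = 6; row 2: (111/5)/(11/5) = 111/11; row 3: entry -2/5 ≤ 0. Minimum is 6 at row 1 (x2 leaves); pivot element 2/5.
Divide row 1 by 2/5; eliminate column x1 from the other rows.
Second iteration: most negative z-row entry is -7 in column x3, so x3 enters.
Ratio test on column x3 — row 1: 6/(1/2) = 12; row 2: 9/(1/2) = 18; row 3: 16/2 = 8. Minimum is 8 at row 3 (s3 leaves); pivot element 2.
Divide row 3 by 2; eliminate column x3 from the other rows.
After both pivots, the entry at constraint row 3, column s3 is 1/2.

1/2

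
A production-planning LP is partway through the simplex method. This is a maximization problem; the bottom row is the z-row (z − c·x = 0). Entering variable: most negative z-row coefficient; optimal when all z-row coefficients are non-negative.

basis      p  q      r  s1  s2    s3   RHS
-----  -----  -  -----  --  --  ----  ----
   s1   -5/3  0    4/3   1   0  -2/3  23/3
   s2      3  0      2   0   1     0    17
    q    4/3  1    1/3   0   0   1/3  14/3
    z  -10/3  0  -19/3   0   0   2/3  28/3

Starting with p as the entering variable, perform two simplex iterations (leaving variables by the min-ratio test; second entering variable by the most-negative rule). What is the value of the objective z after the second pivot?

248/5

Ratio test on column p — row 1: entry -5/3 ≤ 0; row 2: 17/3 = 17/3; row 3: (14/3)/(4/3) = 7/2. Minimum is 7/2 at row 3 (q leaves); pivot element 4/3.
Pivot on row 3; the z-row RHS becomes 28/3 − (-10/3)·(7/2) = 21.
Next entering variable (most negative z-row entry -11/2): r.
Ratio test on column r — row 1: (27/2)/(7/4) = 54/7; row 2: (13/2)/(5/4) = 26/5; row 3: (7/2)/(1/4) = 14. Minimum is 26/5 at row 2 (s2 leaves); pivot element 5/4.
After the second pivot the z-row RHS is 21 − (-11/2)·(26/5) = 248/5.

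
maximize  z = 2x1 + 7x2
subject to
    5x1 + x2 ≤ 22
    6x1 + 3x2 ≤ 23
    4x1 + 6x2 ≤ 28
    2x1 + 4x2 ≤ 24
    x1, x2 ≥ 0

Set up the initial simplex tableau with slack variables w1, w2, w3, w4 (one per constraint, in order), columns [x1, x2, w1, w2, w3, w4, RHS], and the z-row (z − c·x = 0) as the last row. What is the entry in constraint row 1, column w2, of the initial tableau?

Slack w2 belongs to constraint 2; its column is the unit vector e_2, so the entry in row 1 is 0.

0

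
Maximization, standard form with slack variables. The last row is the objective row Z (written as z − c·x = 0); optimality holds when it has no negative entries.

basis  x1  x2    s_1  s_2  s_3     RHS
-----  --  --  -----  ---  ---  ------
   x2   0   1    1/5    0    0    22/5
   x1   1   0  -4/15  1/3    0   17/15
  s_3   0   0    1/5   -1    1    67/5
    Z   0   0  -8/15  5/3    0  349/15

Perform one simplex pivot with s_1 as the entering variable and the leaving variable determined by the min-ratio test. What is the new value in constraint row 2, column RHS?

7

Ratio test on column s_1 — row 1: (22/5)/(1/5) = 22; row 2: entry -4/15 ≤ 0; row 3: (67/5)/(1/5) = 67. Minimum is 22 at row 1 (x2 leaves); pivot element 1/5.
Divide row 1 by 1/5; eliminate column s_1 from the other rows.
Row 2 update in column RHS: 17/15 − (-4/15)·22 = 7.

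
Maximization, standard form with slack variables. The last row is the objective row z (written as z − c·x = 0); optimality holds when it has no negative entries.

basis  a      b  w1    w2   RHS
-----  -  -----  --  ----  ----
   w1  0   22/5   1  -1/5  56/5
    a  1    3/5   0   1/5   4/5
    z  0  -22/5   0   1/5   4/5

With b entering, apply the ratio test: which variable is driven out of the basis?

Column b entries and ratios — w1: (56/5)/(22/5) = 28/11; a: (4/5)/(3/5) = 4/3.
Smallest ratio is 4/3 in the row of a, so a leaves.

a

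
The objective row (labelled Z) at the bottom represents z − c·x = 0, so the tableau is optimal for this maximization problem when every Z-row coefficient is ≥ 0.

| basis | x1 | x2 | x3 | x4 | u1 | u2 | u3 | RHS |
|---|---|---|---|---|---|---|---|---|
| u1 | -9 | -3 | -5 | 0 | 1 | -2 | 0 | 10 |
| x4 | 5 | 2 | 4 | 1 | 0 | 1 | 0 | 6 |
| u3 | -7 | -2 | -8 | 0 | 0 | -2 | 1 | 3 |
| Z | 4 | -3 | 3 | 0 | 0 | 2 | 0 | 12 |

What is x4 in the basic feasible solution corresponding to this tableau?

6

x4 is basic (row 2); its value is the RHS of that row, 6.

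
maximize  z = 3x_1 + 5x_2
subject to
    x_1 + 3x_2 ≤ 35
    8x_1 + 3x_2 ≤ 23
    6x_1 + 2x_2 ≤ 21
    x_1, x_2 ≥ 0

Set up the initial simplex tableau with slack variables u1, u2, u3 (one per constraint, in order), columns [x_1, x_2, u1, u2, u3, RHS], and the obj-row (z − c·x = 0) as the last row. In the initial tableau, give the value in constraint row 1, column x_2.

3

Constraint 1 has coefficient 3 on x_2.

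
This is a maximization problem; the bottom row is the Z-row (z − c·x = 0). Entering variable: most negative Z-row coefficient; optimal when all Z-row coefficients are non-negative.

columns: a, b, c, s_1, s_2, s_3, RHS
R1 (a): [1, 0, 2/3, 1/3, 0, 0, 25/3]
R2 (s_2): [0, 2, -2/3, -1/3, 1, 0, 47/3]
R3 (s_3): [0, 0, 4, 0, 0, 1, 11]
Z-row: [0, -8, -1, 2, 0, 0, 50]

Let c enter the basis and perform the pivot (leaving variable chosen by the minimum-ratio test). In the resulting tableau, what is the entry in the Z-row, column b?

Ratio test on column c — row 1: (25/3)/(2/3) = 25/2; row 2: entry -2/3 ≤ 0; row 3: 11/4 = 11/4. Minimum is 11/4 at row 3 (s_3 leaves); pivot element 4.
Divide row 3 by 4; eliminate column c from the other rows.
Z-row update in column b: -8 − (-1)·0 = -8.

-8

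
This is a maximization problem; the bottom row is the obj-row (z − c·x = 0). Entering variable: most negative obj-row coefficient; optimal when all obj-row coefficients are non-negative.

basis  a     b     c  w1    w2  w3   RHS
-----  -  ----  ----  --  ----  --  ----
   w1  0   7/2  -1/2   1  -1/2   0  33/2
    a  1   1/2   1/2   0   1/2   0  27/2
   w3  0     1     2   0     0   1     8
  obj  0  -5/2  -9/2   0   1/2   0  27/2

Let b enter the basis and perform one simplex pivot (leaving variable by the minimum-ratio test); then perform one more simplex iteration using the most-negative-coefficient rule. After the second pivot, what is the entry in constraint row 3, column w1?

-2/15

Ratio test on column b — row 1: (33/2)/(7/2) = 33/7; row 2: (27/2)/(1/2) = 27; row 3: 8/1 = 8. Minimum is 33/7 at row 1 (w1 leaves); pivot element 7/2.
Divide row 1 by 7/2; eliminate column b from the other rows.
Second iteration: most negative obj-row entry is -34/7 in column c, so c enters.
Ratio test on column c — row 1: entry -1/7 ≤ 0; row 2: (78/7)/(4/7) = 39/2; row 3: (23/7)/(15/7) = 23/15. Minimum is 23/15 at row 3 (w3 leaves); pivot element 15/7.
Divide row 3 by 15/7; eliminate column c from the other rows.
After both pivots, the entry at constraint row 3, column w1 is -2/15.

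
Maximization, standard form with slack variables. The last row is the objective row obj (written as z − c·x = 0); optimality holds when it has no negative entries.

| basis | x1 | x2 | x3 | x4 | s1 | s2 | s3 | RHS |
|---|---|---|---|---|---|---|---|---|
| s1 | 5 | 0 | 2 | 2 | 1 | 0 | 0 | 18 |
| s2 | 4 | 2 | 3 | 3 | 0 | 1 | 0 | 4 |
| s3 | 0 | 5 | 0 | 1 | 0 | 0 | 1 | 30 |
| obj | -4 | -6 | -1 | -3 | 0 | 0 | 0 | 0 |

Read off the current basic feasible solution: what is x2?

x2 is not in the basis, so in the current basic feasible solution x2 = 0.

0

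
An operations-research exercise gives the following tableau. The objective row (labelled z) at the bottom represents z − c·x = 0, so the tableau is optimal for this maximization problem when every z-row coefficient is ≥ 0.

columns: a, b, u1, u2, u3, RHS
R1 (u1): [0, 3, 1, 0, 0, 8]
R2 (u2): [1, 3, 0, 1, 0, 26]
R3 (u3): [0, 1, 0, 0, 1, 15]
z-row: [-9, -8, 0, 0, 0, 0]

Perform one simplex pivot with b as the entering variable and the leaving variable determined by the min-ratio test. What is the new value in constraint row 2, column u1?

-1

Ratio test on column b — row 1: 8/3 = 8/3; row 2: 26/3 = 26/3; row 3: 15/1 = 15. Minimum is 8/3 at row 1 (u1 leaves); pivot element 3.
Divide row 1 by 3; eliminate column b from the other rows.
Row 2 update in column u1: 0 − 3·(1/3) = -1.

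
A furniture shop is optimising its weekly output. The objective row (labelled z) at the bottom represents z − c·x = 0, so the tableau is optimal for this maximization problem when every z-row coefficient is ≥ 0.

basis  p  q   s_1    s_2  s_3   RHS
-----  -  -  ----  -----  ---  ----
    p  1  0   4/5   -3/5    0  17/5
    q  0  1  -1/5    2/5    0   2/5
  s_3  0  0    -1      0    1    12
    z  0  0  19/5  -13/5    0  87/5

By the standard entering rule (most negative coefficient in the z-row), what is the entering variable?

s_2

Negative z-row entries: s_2: -13/5.
The most negative is -13/5 in column s_2, so s_2 enters.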